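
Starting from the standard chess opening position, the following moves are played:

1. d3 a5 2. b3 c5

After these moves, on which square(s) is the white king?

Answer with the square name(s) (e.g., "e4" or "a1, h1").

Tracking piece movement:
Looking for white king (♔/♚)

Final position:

  a b c d e f g h
  ─────────────────
8│♜ ♞ ♝ ♛ ♚ ♝ ♞ ♜│8
7│· ♟ · ♟ ♟ ♟ ♟ ♟│7
6│· · · · · · · ·│6
5│♟ · ♟ · · · · ·│5
4│· · · · · · · ·│4
3│· ♙ · ♙ · · · ·│3
2│♙ · ♙ · ♙ ♙ ♙ ♙│2
1│♖ ♘ ♗ ♕ ♔ ♗ ♘ ♖│1
  ─────────────────
  a b c d e f g h


e1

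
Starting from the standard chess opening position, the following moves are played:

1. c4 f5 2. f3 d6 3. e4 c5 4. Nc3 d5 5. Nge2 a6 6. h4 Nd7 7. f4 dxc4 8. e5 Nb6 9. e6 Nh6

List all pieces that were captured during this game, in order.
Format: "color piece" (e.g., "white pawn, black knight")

Tracking captures:
  dxc4: captured white pawn

white pawn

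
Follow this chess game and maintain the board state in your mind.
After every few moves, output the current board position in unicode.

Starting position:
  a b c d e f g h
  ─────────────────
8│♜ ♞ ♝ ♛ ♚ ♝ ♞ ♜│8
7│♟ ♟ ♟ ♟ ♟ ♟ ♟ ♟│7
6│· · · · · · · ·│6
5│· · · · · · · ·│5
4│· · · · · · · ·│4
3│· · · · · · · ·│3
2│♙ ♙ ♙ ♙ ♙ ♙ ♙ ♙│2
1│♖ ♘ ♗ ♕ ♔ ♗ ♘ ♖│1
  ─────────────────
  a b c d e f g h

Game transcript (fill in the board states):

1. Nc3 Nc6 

  a b c d e f g h
  ─────────────────
8│♜ · ♝ ♛ ♚ ♝ ♞ ♜│8
7│♟ ♟ ♟ ♟ ♟ ♟ ♟ ♟│7
6│· · ♞ · · · · ·│6
5│· · · · · · · ·│5
4│· · · · · · · ·│4
3│· · ♘ · · · · ·│3
2│♙ ♙ ♙ ♙ ♙ ♙ ♙ ♙│2
1│♖ · ♗ ♕ ♔ ♗ ♘ ♖│1
  ─────────────────
  a b c d e f g h

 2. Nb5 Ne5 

  a b c d e f g h
  ─────────────────
8│♜ · ♝ ♛ ♚ ♝ ♞ ♜│8
7│♟ ♟ ♟ ♟ ♟ ♟ ♟ ♟│7
6│· · · · · · · ·│6
5│· ♘ · · ♞ · · ·│5
4│· · · · · · · ·│4
3│· · · · · · · ·│3
2│♙ ♙ ♙ ♙ ♙ ♙ ♙ ♙│2
1│♖ · ♗ ♕ ♔ ♗ ♘ ♖│1
  ─────────────────
  a b c d e f g h

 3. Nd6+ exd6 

  a b c d e f g h
  ─────────────────
8│♜ · ♝ ♛ ♚ ♝ ♞ ♜│8
7│♟ ♟ ♟ ♟ · ♟ ♟ ♟│7
6│· · · ♟ · · · ·│6
5│· · · · ♞ · · ·│5
4│· · · · · · · ·│4
3│· · · · · · · ·│3
2│♙ ♙ ♙ ♙ ♙ ♙ ♙ ♙│2
1│♖ · ♗ ♕ ♔ ♗ ♘ ♖│1
  ─────────────────
  a b c d e f g h

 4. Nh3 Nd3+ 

  a b c d e f g h
  ─────────────────
8│♜ · ♝ ♛ ♚ ♝ ♞ ♜│8
7│♟ ♟ ♟ ♟ · ♟ ♟ ♟│7
6│· · · ♟ · · · ·│6
5│· · · · · · · ·│5
4│· · · · · · · ·│4
3│· · · ♞ · · · ♘│3
2│♙ ♙ ♙ ♙ ♙ ♙ ♙ ♙│2
1│♖ · ♗ ♕ ♔ ♗ · ♖│1
  ─────────────────
  a b c d e f g h



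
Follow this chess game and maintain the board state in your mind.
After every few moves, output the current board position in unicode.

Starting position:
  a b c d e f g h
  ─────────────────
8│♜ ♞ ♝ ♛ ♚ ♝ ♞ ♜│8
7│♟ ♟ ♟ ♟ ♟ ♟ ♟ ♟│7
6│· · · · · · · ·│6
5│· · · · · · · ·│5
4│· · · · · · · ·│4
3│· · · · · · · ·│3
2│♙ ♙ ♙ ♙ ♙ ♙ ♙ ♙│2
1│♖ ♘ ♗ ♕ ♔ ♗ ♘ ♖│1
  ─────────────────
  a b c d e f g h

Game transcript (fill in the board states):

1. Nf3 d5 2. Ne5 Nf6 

  a b c d e f g h
  ─────────────────
8│♜ ♞ ♝ ♛ ♚ ♝ · ♜│8
7│♟ ♟ ♟ · ♟ ♟ ♟ ♟│7
6│· · · · · ♞ · ·│6
5│· · · ♟ ♘ · · ·│5
4│· · · · · · · ·│4
3│· · · · · · · ·│3
2│♙ ♙ ♙ ♙ ♙ ♙ ♙ ♙│2
1│♖ ♘ ♗ ♕ ♔ ♗ · ♖│1
  ─────────────────
  a b c d e f g h

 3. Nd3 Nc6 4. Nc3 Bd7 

  a b c d e f g h
  ─────────────────
8│♜ · · ♛ ♚ ♝ · ♜│8
7│♟ ♟ ♟ ♝ ♟ ♟ ♟ ♟│7
6│· · ♞ · · ♞ · ·│6
5│· · · ♟ · · · ·│5
4│· · · · · · · ·│4
3│· · ♘ ♘ · · · ·│3
2│♙ ♙ ♙ ♙ ♙ ♙ ♙ ♙│2
1│♖ · ♗ ♕ ♔ ♗ · ♖│1
  ─────────────────
  a b c d e f g h

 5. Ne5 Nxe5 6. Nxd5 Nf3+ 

  a b c d e f g h
  ─────────────────
8│♜ · · ♛ ♚ ♝ · ♜│8
7│♟ ♟ ♟ ♝ ♟ ♟ ♟ ♟│7
6│· · · · · ♞ · ·│6
5│· · · ♘ · · · ·│5
4│· · · · · · · ·│4
3│· · · · · ♞ · ·│3
2│♙ ♙ ♙ ♙ ♙ ♙ ♙ ♙│2
1│♖ · ♗ ♕ ♔ ♗ · ♖│1
  ─────────────────
  a b c d e f g h

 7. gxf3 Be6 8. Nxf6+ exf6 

  a b c d e f g h
  ─────────────────
8│♜ · · ♛ ♚ ♝ · ♜│8
7│♟ ♟ ♟ · · ♟ ♟ ♟│7
6│· · · · ♝ ♟ · ·│6
5│· · · · · · · ·│5
4│· · · · · · · ·│4
3│· · · · · ♙ · ·│3
2│♙ ♙ ♙ ♙ ♙ ♙ · ♙│2
1│♖ · ♗ ♕ ♔ ♗ · ♖│1
  ─────────────────
  a b c d e f g h

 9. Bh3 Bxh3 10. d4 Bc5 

  a b c d e f g h
  ─────────────────
8│♜ · · ♛ ♚ · · ♜│8
7│♟ ♟ ♟ · · ♟ ♟ ♟│7
6│· · · · · ♟ · ·│6
5│· · ♝ · · · · ·│5
4│· · · ♙ · · · ·│4
3│· · · · · ♙ · ♝│3
2│♙ ♙ ♙ · ♙ ♙ · ♙│2
1│♖ · ♗ ♕ ♔ · · ♖│1
  ─────────────────
  a b c d e f g h



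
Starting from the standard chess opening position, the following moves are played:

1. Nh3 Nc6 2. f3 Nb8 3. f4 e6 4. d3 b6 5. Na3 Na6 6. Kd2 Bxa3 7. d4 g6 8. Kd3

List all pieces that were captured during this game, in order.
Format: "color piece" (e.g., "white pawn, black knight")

Tracking captures:
  Bxa3: captured white knight

white knight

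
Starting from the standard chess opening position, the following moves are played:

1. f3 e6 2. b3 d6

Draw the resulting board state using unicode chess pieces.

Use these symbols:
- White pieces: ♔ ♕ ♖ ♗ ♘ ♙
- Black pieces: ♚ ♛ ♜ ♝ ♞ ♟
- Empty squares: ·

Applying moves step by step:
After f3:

♜ ♞ ♝ ♛ ♚ ♝ ♞ ♜
♟ ♟ ♟ ♟ ♟ ♟ ♟ ♟
· · · · · · · ·
· · · · · · · ·
· · · · · · · ·
· · · · · ♙ · ·
♙ ♙ ♙ ♙ ♙ · ♙ ♙
♖ ♘ ♗ ♕ ♔ ♗ ♘ ♖


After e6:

♜ ♞ ♝ ♛ ♚ ♝ ♞ ♜
♟ ♟ ♟ ♟ · ♟ ♟ ♟
· · · · ♟ · · ·
· · · · · · · ·
· · · · · · · ·
· · · · · ♙ · ·
♙ ♙ ♙ ♙ ♙ · ♙ ♙
♖ ♘ ♗ ♕ ♔ ♗ ♘ ♖


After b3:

♜ ♞ ♝ ♛ ♚ ♝ ♞ ♜
♟ ♟ ♟ ♟ · ♟ ♟ ♟
· · · · ♟ · · ·
· · · · · · · ·
· · · · · · · ·
· ♙ · · · ♙ · ·
♙ · ♙ ♙ ♙ · ♙ ♙
♖ ♘ ♗ ♕ ♔ ♗ ♘ ♖


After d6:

♜ ♞ ♝ ♛ ♚ ♝ ♞ ♜
♟ ♟ ♟ · · ♟ ♟ ♟
· · · ♟ ♟ · · ·
· · · · · · · ·
· · · · · · · ·
· ♙ · · · ♙ · ·
♙ · ♙ ♙ ♙ · ♙ ♙
♖ ♘ ♗ ♕ ♔ ♗ ♘ ♖



  a b c d e f g h
  ─────────────────
8│♜ ♞ ♝ ♛ ♚ ♝ ♞ ♜│8
7│♟ ♟ ♟ · · ♟ ♟ ♟│7
6│· · · ♟ ♟ · · ·│6
5│· · · · · · · ·│5
4│· · · · · · · ·│4
3│· ♙ · · · ♙ · ·│3
2│♙ · ♙ ♙ ♙ · ♙ ♙│2
1│♖ ♘ ♗ ♕ ♔ ♗ ♘ ♖│1
  ─────────────────
  a b c d e f g h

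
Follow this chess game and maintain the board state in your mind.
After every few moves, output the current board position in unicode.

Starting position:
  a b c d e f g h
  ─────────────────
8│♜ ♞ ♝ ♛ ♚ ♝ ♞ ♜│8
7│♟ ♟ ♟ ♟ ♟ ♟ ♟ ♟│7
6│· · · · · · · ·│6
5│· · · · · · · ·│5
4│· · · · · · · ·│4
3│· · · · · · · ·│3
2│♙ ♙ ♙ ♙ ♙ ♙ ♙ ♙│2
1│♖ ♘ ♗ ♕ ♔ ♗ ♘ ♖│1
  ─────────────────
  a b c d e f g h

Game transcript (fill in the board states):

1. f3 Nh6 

  a b c d e f g h
  ─────────────────
8│♜ ♞ ♝ ♛ ♚ ♝ · ♜│8
7│♟ ♟ ♟ ♟ ♟ ♟ ♟ ♟│7
6│· · · · · · · ♞│6
5│· · · · · · · ·│5
4│· · · · · · · ·│4
3│· · · · · ♙ · ·│3
2│♙ ♙ ♙ ♙ ♙ · ♙ ♙│2
1│♖ ♘ ♗ ♕ ♔ ♗ ♘ ♖│1
  ─────────────────
  a b c d e f g h

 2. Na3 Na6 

  a b c d e f g h
  ─────────────────
8│♜ · ♝ ♛ ♚ ♝ · ♜│8
7│♟ ♟ ♟ ♟ ♟ ♟ ♟ ♟│7
6│♞ · · · · · · ♞│6
5│· · · · · · · ·│5
4│· · · · · · · ·│4
3│♘ · · · · ♙ · ·│3
2│♙ ♙ ♙ ♙ ♙ · ♙ ♙│2
1│♖ · ♗ ♕ ♔ ♗ ♘ ♖│1
  ─────────────────
  a b c d e f g h

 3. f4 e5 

  a b c d e f g h
  ─────────────────
8│♜ · ♝ ♛ ♚ ♝ · ♜│8
7│♟ ♟ ♟ ♟ · ♟ ♟ ♟│7
6│♞ · · · · · · ♞│6
5│· · · · ♟ · · ·│5
4│· · · · · ♙ · ·│4
3│♘ · · · · · · ·│3
2│♙ ♙ ♙ ♙ ♙ · ♙ ♙│2
1│♖ · ♗ ♕ ♔ ♗ ♘ ♖│1
  ─────────────────
  a b c d e f g h

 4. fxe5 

  a b c d e f g h
  ─────────────────
8│♜ · ♝ ♛ ♚ ♝ · ♜│8
7│♟ ♟ ♟ ♟ · ♟ ♟ ♟│7
6│♞ · · · · · · ♞│6
5│· · · · ♙ · · ·│5
4│· · · · · · · ·│4
3│♘ · · · · · · ·│3
2│♙ ♙ ♙ ♙ ♙ · ♙ ♙│2
1│♖ · ♗ ♕ ♔ ♗ ♘ ♖│1
  ─────────────────
  a b c d e f g h


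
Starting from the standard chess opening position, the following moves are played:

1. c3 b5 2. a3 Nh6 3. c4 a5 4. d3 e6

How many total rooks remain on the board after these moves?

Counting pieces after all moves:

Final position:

  a b c d e f g h
  ─────────────────
8│♜ ♞ ♝ ♛ ♚ ♝ · ♜│8
7│· · ♟ ♟ · ♟ ♟ ♟│7
6│· · · · ♟ · · ♞│6
5│♟ ♟ · · · · · ·│5
4│· · ♙ · · · · ·│4
3│♙ · · ♙ · · · ·│3
2│· ♙ · · ♙ ♙ ♙ ♙│2
1│♖ ♘ ♗ ♕ ♔ ♗ ♘ ♖│1
  ─────────────────
  a b c d e f g h


4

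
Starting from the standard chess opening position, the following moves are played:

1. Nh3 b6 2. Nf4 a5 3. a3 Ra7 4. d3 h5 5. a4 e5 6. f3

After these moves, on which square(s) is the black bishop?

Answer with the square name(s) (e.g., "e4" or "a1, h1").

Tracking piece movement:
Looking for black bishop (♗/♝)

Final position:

  a b c d e f g h
  ─────────────────
8│· ♞ ♝ ♛ ♚ ♝ ♞ ♜│8
7│♜ · ♟ ♟ · ♟ ♟ ·│7
6│· ♟ · · · · · ·│6
5│♟ · · · ♟ · · ♟│5
4│♙ · · · · ♘ · ·│4
3│· · · ♙ · ♙ · ·│3
2│· ♙ ♙ · ♙ · ♙ ♙│2
1│♖ ♘ ♗ ♕ ♔ ♗ · ♖│1
  ─────────────────
  a b c d e f g h


c8, f8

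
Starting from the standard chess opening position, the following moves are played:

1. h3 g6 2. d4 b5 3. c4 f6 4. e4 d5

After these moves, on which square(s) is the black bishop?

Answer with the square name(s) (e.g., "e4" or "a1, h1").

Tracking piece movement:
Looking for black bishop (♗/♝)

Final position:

  a b c d e f g h
  ─────────────────
8│♜ ♞ ♝ ♛ ♚ ♝ ♞ ♜│8
7│♟ · ♟ · ♟ · · ♟│7
6│· · · · · ♟ ♟ ·│6
5│· ♟ · ♟ · · · ·│5
4│· · ♙ ♙ ♙ · · ·│4
3│· · · · · · · ♙│3
2│♙ ♙ · · · ♙ ♙ ·│2
1│♖ ♘ ♗ ♕ ♔ ♗ ♘ ♖│1
  ─────────────────
  a b c d e f g h


c8, f8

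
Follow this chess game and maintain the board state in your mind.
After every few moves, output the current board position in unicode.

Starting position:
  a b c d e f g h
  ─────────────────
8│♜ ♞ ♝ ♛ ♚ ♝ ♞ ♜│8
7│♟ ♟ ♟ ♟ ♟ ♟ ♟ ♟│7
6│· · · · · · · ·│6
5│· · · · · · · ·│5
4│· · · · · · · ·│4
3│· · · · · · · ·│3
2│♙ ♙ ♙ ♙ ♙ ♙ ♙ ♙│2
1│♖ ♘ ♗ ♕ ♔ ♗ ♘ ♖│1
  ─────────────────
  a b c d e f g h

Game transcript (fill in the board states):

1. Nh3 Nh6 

  a b c d e f g h
  ─────────────────
8│♜ ♞ ♝ ♛ ♚ ♝ · ♜│8
7│♟ ♟ ♟ ♟ ♟ ♟ ♟ ♟│7
6│· · · · · · · ♞│6
5│· · · · · · · ·│5
4│· · · · · · · ·│4
3│· · · · · · · ♘│3
2│♙ ♙ ♙ ♙ ♙ ♙ ♙ ♙│2
1│♖ ♘ ♗ ♕ ♔ ♗ · ♖│1
  ─────────────────
  a b c d e f g h

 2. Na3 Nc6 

  a b c d e f g h
  ─────────────────
8│♜ · ♝ ♛ ♚ ♝ · ♜│8
7│♟ ♟ ♟ ♟ ♟ ♟ ♟ ♟│7
6│· · ♞ · · · · ♞│6
5│· · · · · · · ·│5
4│· · · · · · · ·│4
3│♘ · · · · · · ♘│3
2│♙ ♙ ♙ ♙ ♙ ♙ ♙ ♙│2
1│♖ · ♗ ♕ ♔ ♗ · ♖│1
  ─────────────────
  a b c d e f g h

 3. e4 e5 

  a b c d e f g h
  ─────────────────
8│♜ · ♝ ♛ ♚ ♝ · ♜│8
7│♟ ♟ ♟ ♟ · ♟ ♟ ♟│7
6│· · ♞ · · · · ♞│6
5│· · · · ♟ · · ·│5
4│· · · · ♙ · · ·│4
3│♘ · · · · · · ♘│3
2│♙ ♙ ♙ ♙ · ♙ ♙ ♙│2
1│♖ · ♗ ♕ ♔ ♗ · ♖│1
  ─────────────────
  a b c d e f g h

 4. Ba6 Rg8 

  a b c d e f g h
  ─────────────────
8│♜ · ♝ ♛ ♚ ♝ ♜ ·│8
7│♟ ♟ ♟ ♟ · ♟ ♟ ♟│7
6│♗ · ♞ · · · · ♞│6
5│· · · · ♟ · · ·│5
4│· · · · ♙ · · ·│4
3│♘ · · · · · · ♘│3
2│♙ ♙ ♙ ♙ · ♙ ♙ ♙│2
1│♖ · ♗ ♕ ♔ · · ♖│1
  ─────────────────
  a b c d e f g h

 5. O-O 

  a b c d e f g h
  ─────────────────
8│♜ · ♝ ♛ ♚ ♝ ♜ ·│8
7│♟ ♟ ♟ ♟ · ♟ ♟ ♟│7
6│♗ · ♞ · · · · ♞│6
5│· · · · ♟ · · ·│5
4│· · · · ♙ · · ·│4
3│♘ · · · · · · ♘│3
2│♙ ♙ ♙ ♙ · ♙ ♙ ♙│2
1│♖ · ♗ ♕ · ♖ ♔ ·│1
  ─────────────────
  a b c d e f g h


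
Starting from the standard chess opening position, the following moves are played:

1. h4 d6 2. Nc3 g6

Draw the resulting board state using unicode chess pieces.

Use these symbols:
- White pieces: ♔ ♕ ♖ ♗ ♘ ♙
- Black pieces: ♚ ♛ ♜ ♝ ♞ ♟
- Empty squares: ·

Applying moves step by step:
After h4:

♜ ♞ ♝ ♛ ♚ ♝ ♞ ♜
♟ ♟ ♟ ♟ ♟ ♟ ♟ ♟
· · · · · · · ·
· · · · · · · ·
· · · · · · · ♙
· · · · · · · ·
♙ ♙ ♙ ♙ ♙ ♙ ♙ ·
♖ ♘ ♗ ♕ ♔ ♗ ♘ ♖


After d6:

♜ ♞ ♝ ♛ ♚ ♝ ♞ ♜
♟ ♟ ♟ · ♟ ♟ ♟ ♟
· · · ♟ · · · ·
· · · · · · · ·
· · · · · · · ♙
· · · · · · · ·
♙ ♙ ♙ ♙ ♙ ♙ ♙ ·
♖ ♘ ♗ ♕ ♔ ♗ ♘ ♖


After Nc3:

♜ ♞ ♝ ♛ ♚ ♝ ♞ ♜
♟ ♟ ♟ · ♟ ♟ ♟ ♟
· · · ♟ · · · ·
· · · · · · · ·
· · · · · · · ♙
· · ♘ · · · · ·
♙ ♙ ♙ ♙ ♙ ♙ ♙ ·
♖ · ♗ ♕ ♔ ♗ ♘ ♖


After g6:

♜ ♞ ♝ ♛ ♚ ♝ ♞ ♜
♟ ♟ ♟ · ♟ ♟ · ♟
· · · ♟ · · ♟ ·
· · · · · · · ·
· · · · · · · ♙
· · ♘ · · · · ·
♙ ♙ ♙ ♙ ♙ ♙ ♙ ·
♖ · ♗ ♕ ♔ ♗ ♘ ♖



  a b c d e f g h
  ─────────────────
8│♜ ♞ ♝ ♛ ♚ ♝ ♞ ♜│8
7│♟ ♟ ♟ · ♟ ♟ · ♟│7
6│· · · ♟ · · ♟ ·│6
5│· · · · · · · ·│5
4│· · · · · · · ♙│4
3│· · ♘ · · · · ·│3
2│♙ ♙ ♙ ♙ ♙ ♙ ♙ ·│2
1│♖ · ♗ ♕ ♔ ♗ ♘ ♖│1
  ─────────────────
  a b c d e f g h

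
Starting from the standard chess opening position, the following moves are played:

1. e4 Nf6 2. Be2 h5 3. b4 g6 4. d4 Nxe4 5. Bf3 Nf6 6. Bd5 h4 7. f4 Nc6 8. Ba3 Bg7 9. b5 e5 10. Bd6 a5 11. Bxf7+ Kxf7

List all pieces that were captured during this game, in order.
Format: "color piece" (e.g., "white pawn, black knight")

Tracking captures:
  Nxe4: captured white pawn
  Bxf7+: captured black pawn
  Kxf7: captured white bishop

white pawn, black pawn, white bishop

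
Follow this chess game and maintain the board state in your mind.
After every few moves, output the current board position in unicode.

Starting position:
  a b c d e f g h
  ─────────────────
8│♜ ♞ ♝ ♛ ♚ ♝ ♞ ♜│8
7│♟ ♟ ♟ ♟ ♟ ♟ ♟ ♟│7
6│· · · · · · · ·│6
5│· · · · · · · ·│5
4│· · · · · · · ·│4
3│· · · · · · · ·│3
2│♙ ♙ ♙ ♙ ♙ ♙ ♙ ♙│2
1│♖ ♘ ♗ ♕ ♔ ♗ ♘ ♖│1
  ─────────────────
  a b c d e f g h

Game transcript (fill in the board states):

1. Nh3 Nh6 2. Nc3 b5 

  a b c d e f g h
  ─────────────────
8│♜ ♞ ♝ ♛ ♚ ♝ · ♜│8
7│♟ · ♟ ♟ ♟ ♟ ♟ ♟│7
6│· · · · · · · ♞│6
5│· ♟ · · · · · ·│5
4│· · · · · · · ·│4
3│· · ♘ · · · · ♘│3
2│♙ ♙ ♙ ♙ ♙ ♙ ♙ ♙│2
1│♖ · ♗ ♕ ♔ ♗ · ♖│1
  ─────────────────
  a b c d e f g h

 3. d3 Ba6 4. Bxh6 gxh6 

  a b c d e f g h
  ─────────────────
8│♜ ♞ · ♛ ♚ ♝ · ♜│8
7│♟ · ♟ ♟ ♟ ♟ · ♟│7
6│♝ · · · · · · ♟│6
5│· ♟ · · · · · ·│5
4│· · · · · · · ·│4
3│· · ♘ ♙ · · · ♘│3
2│♙ ♙ ♙ · ♙ ♙ ♙ ♙│2
1│♖ · · ♕ ♔ ♗ · ♖│1
  ─────────────────
  a b c d e f g h

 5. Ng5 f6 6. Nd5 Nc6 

  a b c d e f g h
  ─────────────────
8│♜ · · ♛ ♚ ♝ · ♜│8
7│♟ · ♟ ♟ ♟ · · ♟│7
6│♝ · ♞ · · ♟ · ♟│6
5│· ♟ · ♘ · · ♘ ·│5
4│· · · · · · · ·│4
3│· · · ♙ · · · ·│3
2│♙ ♙ ♙ · ♙ ♙ ♙ ♙│2
1│♖ · · ♕ ♔ ♗ · ♖│1
  ─────────────────
  a b c d e f g h



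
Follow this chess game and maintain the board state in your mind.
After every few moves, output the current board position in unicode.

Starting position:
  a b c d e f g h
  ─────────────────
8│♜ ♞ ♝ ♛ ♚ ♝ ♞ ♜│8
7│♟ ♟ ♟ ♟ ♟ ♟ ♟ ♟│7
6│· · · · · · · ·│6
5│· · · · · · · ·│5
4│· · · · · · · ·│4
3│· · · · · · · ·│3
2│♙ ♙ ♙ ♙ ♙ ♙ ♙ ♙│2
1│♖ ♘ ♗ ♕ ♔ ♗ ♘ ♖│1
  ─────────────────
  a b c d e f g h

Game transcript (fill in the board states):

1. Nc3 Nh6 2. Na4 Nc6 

  a b c d e f g h
  ─────────────────
8│♜ · ♝ ♛ ♚ ♝ · ♜│8
7│♟ ♟ ♟ ♟ ♟ ♟ ♟ ♟│7
6│· · ♞ · · · · ♞│6
5│· · · · · · · ·│5
4│♘ · · · · · · ·│4
3│· · · · · · · ·│3
2│♙ ♙ ♙ ♙ ♙ ♙ ♙ ♙│2
1│♖ · ♗ ♕ ♔ ♗ ♘ ♖│1
  ─────────────────
  a b c d e f g h

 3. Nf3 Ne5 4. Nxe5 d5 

  a b c d e f g h
  ─────────────────
8│♜ · ♝ ♛ ♚ ♝ · ♜│8
7│♟ ♟ ♟ · ♟ ♟ ♟ ♟│7
6│· · · · · · · ♞│6
5│· · · ♟ ♘ · · ·│5
4│♘ · · · · · · ·│4
3│· · · · · · · ·│3
2│♙ ♙ ♙ ♙ ♙ ♙ ♙ ♙│2
1│♖ · ♗ ♕ ♔ ♗ · ♖│1
  ─────────────────
  a b c d e f g h

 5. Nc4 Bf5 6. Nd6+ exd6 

  a b c d e f g h
  ─────────────────
8│♜ · · ♛ ♚ ♝ · ♜│8
7│♟ ♟ ♟ · · ♟ ♟ ♟│7
6│· · · ♟ · · · ♞│6
5│· · · ♟ · ♝ · ·│5
4│♘ · · · · · · ·│4
3│· · · · · · · ·│3
2│♙ ♙ ♙ ♙ ♙ ♙ ♙ ♙│2
1│♖ · ♗ ♕ ♔ ♗ · ♖│1
  ─────────────────
  a b c d e f g h

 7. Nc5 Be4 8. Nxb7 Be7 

  a b c d e f g h
  ─────────────────
8│♜ · · ♛ ♚ · · ♜│8
7│♟ ♘ ♟ · ♝ ♟ ♟ ♟│7
6│· · · ♟ · · · ♞│6
5│· · · ♟ · · · ·│5
4│· · · · ♝ · · ·│4
3│· · · · · · · ·│3
2│♙ ♙ ♙ ♙ ♙ ♙ ♙ ♙│2
1│♖ · ♗ ♕ ♔ ♗ · ♖│1
  ─────────────────
  a b c d e f g h

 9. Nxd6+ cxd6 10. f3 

  a b c d e f g h
  ─────────────────
8│♜ · · ♛ ♚ · · ♜│8
7│♟ · · · ♝ ♟ ♟ ♟│7
6│· · · ♟ · · · ♞│6
5│· · · ♟ · · · ·│5
4│· · · · ♝ · · ·│4
3│· · · · · ♙ · ·│3
2│♙ ♙ ♙ ♙ ♙ · ♙ ♙│2
1│♖ · ♗ ♕ ♔ ♗ · ♖│1
  ─────────────────
  a b c d e f g h


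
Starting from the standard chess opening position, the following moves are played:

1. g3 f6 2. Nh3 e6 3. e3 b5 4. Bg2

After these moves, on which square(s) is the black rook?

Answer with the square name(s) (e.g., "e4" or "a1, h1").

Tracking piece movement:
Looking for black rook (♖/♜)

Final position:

  a b c d e f g h
  ─────────────────
8│♜ ♞ ♝ ♛ ♚ ♝ ♞ ♜│8
7│♟ · ♟ ♟ · · ♟ ♟│7
6│· · · · ♟ ♟ · ·│6
5│· ♟ · · · · · ·│5
4│· · · · · · · ·│4
3│· · · · ♙ · ♙ ♘│3
2│♙ ♙ ♙ ♙ · ♙ ♗ ♙│2
1│♖ ♘ ♗ ♕ ♔ · · ♖│1
  ─────────────────
  a b c d e f g h


a8, h8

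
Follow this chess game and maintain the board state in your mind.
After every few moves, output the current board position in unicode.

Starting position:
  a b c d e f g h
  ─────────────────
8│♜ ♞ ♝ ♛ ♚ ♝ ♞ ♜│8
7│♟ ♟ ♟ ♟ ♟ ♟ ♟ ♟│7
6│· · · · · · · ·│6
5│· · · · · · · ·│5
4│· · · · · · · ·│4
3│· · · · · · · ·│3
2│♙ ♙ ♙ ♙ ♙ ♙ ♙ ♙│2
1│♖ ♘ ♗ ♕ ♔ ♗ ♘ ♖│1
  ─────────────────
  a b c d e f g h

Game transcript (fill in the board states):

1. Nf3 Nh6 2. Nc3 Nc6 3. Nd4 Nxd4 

  a b c d e f g h
  ─────────────────
8│♜ · ♝ ♛ ♚ ♝ · ♜│8
7│♟ ♟ ♟ ♟ ♟ ♟ ♟ ♟│7
6│· · · · · · · ♞│6
5│· · · · · · · ·│5
4│· · · ♞ · · · ·│4
3│· · ♘ · · · · ·│3
2│♙ ♙ ♙ ♙ ♙ ♙ ♙ ♙│2
1│♖ · ♗ ♕ ♔ ♗ · ♖│1
  ─────────────────
  a b c d e f g h

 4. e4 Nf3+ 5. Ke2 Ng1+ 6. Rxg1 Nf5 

  a b c d e f g h
  ─────────────────
8│♜ · ♝ ♛ ♚ ♝ · ♜│8
7│♟ ♟ ♟ ♟ ♟ ♟ ♟ ♟│7
6│· · · · · · · ·│6
5│· · · · · ♞ · ·│5
4│· · · · ♙ · · ·│4
3│· · ♘ · · · · ·│3
2│♙ ♙ ♙ ♙ ♔ ♙ ♙ ♙│2
1│♖ · ♗ ♕ · ♗ ♖ ·│1
  ─────────────────
  a b c d e f g h

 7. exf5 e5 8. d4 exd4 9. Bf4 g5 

  a b c d e f g h
  ─────────────────
8│♜ · ♝ ♛ ♚ ♝ · ♜│8
7│♟ ♟ ♟ ♟ · ♟ · ♟│7
6│· · · · · · · ·│6
5│· · · · · ♙ ♟ ·│5
4│· · · ♟ · ♗ · ·│4
3│· · ♘ · · · · ·│3
2│♙ ♙ ♙ · ♔ ♙ ♙ ♙│2
1│♖ · · ♕ · ♗ ♖ ·│1
  ─────────────────
  a b c d e f g h

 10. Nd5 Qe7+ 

  a b c d e f g h
  ─────────────────
8│♜ · ♝ · ♚ ♝ · ♜│8
7│♟ ♟ ♟ ♟ ♛ ♟ · ♟│7
6│· · · · · · · ·│6
5│· · · ♘ · ♙ ♟ ·│5
4│· · · ♟ · ♗ · ·│4
3│· · · · · · · ·│3
2│♙ ♙ ♙ · ♔ ♙ ♙ ♙│2
1│♖ · · ♕ · ♗ ♖ ·│1
  ─────────────────
  a b c d e f g h


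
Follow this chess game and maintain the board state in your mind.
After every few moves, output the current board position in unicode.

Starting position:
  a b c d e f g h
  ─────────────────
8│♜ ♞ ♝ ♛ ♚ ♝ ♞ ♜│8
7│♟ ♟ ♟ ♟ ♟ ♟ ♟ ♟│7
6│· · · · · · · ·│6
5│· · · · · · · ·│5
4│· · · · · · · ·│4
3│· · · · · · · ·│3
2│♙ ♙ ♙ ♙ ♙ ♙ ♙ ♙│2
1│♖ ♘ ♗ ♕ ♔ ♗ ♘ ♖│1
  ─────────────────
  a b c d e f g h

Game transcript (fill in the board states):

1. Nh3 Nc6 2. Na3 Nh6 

  a b c d e f g h
  ─────────────────
8│♜ · ♝ ♛ ♚ ♝ · ♜│8
7│♟ ♟ ♟ ♟ ♟ ♟ ♟ ♟│7
6│· · ♞ · · · · ♞│6
5│· · · · · · · ·│5
4│· · · · · · · ·│4
3│♘ · · · · · · ♘│3
2│♙ ♙ ♙ ♙ ♙ ♙ ♙ ♙│2
1│♖ · ♗ ♕ ♔ ♗ · ♖│1
  ─────────────────
  a b c d e f g h

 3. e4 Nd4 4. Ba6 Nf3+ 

  a b c d e f g h
  ─────────────────
8│♜ · ♝ ♛ ♚ ♝ · ♜│8
7│♟ ♟ ♟ ♟ ♟ ♟ ♟ ♟│7
6│♗ · · · · · · ♞│6
5│· · · · · · · ·│5
4│· · · · ♙ · · ·│4
3│♘ · · · · ♞ · ♘│3
2│♙ ♙ ♙ ♙ · ♙ ♙ ♙│2
1│♖ · ♗ ♕ ♔ · · ♖│1
  ─────────────────
  a b c d e f g h

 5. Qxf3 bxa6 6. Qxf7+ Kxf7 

  a b c d e f g h
  ─────────────────
8│♜ · ♝ ♛ · ♝ · ♜│8
7│♟ · ♟ ♟ ♟ ♚ ♟ ♟│7
6│♟ · · · · · · ♞│6
5│· · · · · · · ·│5
4│· · · · ♙ · · ·│4
3│♘ · · · · · · ♘│3
2│♙ ♙ ♙ ♙ · ♙ ♙ ♙│2
1│♖ · ♗ · ♔ · · ♖│1
  ─────────────────
  a b c d e f g h



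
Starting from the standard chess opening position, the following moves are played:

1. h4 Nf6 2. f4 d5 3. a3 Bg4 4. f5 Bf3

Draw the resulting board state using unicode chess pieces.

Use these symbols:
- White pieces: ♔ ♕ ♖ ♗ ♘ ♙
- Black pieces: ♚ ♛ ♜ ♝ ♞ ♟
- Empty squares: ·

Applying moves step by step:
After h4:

♜ ♞ ♝ ♛ ♚ ♝ ♞ ♜
♟ ♟ ♟ ♟ ♟ ♟ ♟ ♟
· · · · · · · ·
· · · · · · · ·
· · · · · · · ♙
· · · · · · · ·
♙ ♙ ♙ ♙ ♙ ♙ ♙ ·
♖ ♘ ♗ ♕ ♔ ♗ ♘ ♖


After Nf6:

♜ ♞ ♝ ♛ ♚ ♝ · ♜
♟ ♟ ♟ ♟ ♟ ♟ ♟ ♟
· · · · · ♞ · ·
· · · · · · · ·
· · · · · · · ♙
· · · · · · · ·
♙ ♙ ♙ ♙ ♙ ♙ ♙ ·
♖ ♘ ♗ ♕ ♔ ♗ ♘ ♖


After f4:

♜ ♞ ♝ ♛ ♚ ♝ · ♜
♟ ♟ ♟ ♟ ♟ ♟ ♟ ♟
· · · · · ♞ · ·
· · · · · · · ·
· · · · · ♙ · ♙
· · · · · · · ·
♙ ♙ ♙ ♙ ♙ · ♙ ·
♖ ♘ ♗ ♕ ♔ ♗ ♘ ♖


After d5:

♜ ♞ ♝ ♛ ♚ ♝ · ♜
♟ ♟ ♟ · ♟ ♟ ♟ ♟
· · · · · ♞ · ·
· · · ♟ · · · ·
· · · · · ♙ · ♙
· · · · · · · ·
♙ ♙ ♙ ♙ ♙ · ♙ ·
♖ ♘ ♗ ♕ ♔ ♗ ♘ ♖


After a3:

♜ ♞ ♝ ♛ ♚ ♝ · ♜
♟ ♟ ♟ · ♟ ♟ ♟ ♟
· · · · · ♞ · ·
· · · ♟ · · · ·
· · · · · ♙ · ♙
♙ · · · · · · ·
· ♙ ♙ ♙ ♙ · ♙ ·
♖ ♘ ♗ ♕ ♔ ♗ ♘ ♖


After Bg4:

♜ ♞ · ♛ ♚ ♝ · ♜
♟ ♟ ♟ · ♟ ♟ ♟ ♟
· · · · · ♞ · ·
· · · ♟ · · · ·
· · · · · ♙ ♝ ♙
♙ · · · · · · ·
· ♙ ♙ ♙ ♙ · ♙ ·
♖ ♘ ♗ ♕ ♔ ♗ ♘ ♖


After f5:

♜ ♞ · ♛ ♚ ♝ · ♜
♟ ♟ ♟ · ♟ ♟ ♟ ♟
· · · · · ♞ · ·
· · · ♟ · ♙ · ·
· · · · · · ♝ ♙
♙ · · · · · · ·
· ♙ ♙ ♙ ♙ · ♙ ·
♖ ♘ ♗ ♕ ♔ ♗ ♘ ♖


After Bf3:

♜ ♞ · ♛ ♚ ♝ · ♜
♟ ♟ ♟ · ♟ ♟ ♟ ♟
· · · · · ♞ · ·
· · · ♟ · ♙ · ·
· · · · · · · ♙
♙ · · · · ♝ · ·
· ♙ ♙ ♙ ♙ · ♙ ·
♖ ♘ ♗ ♕ ♔ ♗ ♘ ♖



  a b c d e f g h
  ─────────────────
8│♜ ♞ · ♛ ♚ ♝ · ♜│8
7│♟ ♟ ♟ · ♟ ♟ ♟ ♟│7
6│· · · · · ♞ · ·│6
5│· · · ♟ · ♙ · ·│5
4│· · · · · · · ♙│4
3│♙ · · · · ♝ · ·│3
2│· ♙ ♙ ♙ ♙ · ♙ ·│2
1│♖ ♘ ♗ ♕ ♔ ♗ ♘ ♖│1
  ─────────────────
  a b c d e f g h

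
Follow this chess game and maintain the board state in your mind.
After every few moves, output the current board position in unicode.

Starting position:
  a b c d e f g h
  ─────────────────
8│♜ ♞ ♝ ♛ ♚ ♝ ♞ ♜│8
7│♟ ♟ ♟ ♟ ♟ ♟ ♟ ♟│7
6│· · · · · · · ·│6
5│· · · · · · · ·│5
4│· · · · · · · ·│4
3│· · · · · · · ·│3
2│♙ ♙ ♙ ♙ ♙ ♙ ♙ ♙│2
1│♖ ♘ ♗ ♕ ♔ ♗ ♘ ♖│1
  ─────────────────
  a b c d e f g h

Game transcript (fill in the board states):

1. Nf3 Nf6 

  a b c d e f g h
  ─────────────────
8│♜ ♞ ♝ ♛ ♚ ♝ · ♜│8
7│♟ ♟ ♟ ♟ ♟ ♟ ♟ ♟│7
6│· · · · · ♞ · ·│6
5│· · · · · · · ·│5
4│· · · · · · · ·│4
3│· · · · · ♘ · ·│3
2│♙ ♙ ♙ ♙ ♙ ♙ ♙ ♙│2
1│♖ ♘ ♗ ♕ ♔ ♗ · ♖│1
  ─────────────────
  a b c d e f g h

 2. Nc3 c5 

  a b c d e f g h
  ─────────────────
8│♜ ♞ ♝ ♛ ♚ ♝ · ♜│8
7│♟ ♟ · ♟ ♟ ♟ ♟ ♟│7
6│· · · · · ♞ · ·│6
5│· · ♟ · · · · ·│5
4│· · · · · · · ·│4
3│· · ♘ · · ♘ · ·│3
2│♙ ♙ ♙ ♙ ♙ ♙ ♙ ♙│2
1│♖ · ♗ ♕ ♔ ♗ · ♖│1
  ─────────────────
  a b c d e f g h

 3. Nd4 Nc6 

  a b c d e f g h
  ─────────────────
8│♜ · ♝ ♛ ♚ ♝ · ♜│8
7│♟ ♟ · ♟ ♟ ♟ ♟ ♟│7
6│· · ♞ · · ♞ · ·│6
5│· · ♟ · · · · ·│5
4│· · · ♘ · · · ·│4
3│· · ♘ · · · · ·│3
2│♙ ♙ ♙ ♙ ♙ ♙ ♙ ♙│2
1│♖ · ♗ ♕ ♔ ♗ · ♖│1
  ─────────────────
  a b c d e f g h



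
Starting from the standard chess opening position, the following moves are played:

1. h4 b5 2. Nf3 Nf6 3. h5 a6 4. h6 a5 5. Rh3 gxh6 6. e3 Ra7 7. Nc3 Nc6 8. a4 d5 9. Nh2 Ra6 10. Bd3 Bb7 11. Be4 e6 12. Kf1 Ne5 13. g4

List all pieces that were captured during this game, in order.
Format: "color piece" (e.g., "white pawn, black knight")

Tracking captures:
  gxh6: captured white pawn

white pawn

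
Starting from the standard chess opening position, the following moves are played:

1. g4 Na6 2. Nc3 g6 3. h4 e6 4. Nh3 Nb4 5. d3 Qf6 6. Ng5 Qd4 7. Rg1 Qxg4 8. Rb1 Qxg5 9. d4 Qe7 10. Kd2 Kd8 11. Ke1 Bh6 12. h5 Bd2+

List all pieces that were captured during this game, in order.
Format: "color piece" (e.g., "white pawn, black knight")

Tracking captures:
  Qxg4: captured white pawn
  Qxg5: captured white knight

white pawn, white knight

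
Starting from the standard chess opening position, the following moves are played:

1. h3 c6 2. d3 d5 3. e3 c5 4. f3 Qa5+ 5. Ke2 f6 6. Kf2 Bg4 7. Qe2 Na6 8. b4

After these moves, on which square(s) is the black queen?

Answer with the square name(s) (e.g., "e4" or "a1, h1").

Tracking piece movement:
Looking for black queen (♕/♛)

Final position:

  a b c d e f g h
  ─────────────────
8│♜ · · · ♚ ♝ ♞ ♜│8
7│♟ ♟ · · ♟ · ♟ ♟│7
6│♞ · · · · ♟ · ·│6
5│♛ · ♟ ♟ · · · ·│5
4│· ♙ · · · · ♝ ·│4
3│· · · ♙ ♙ ♙ · ♙│3
2│♙ · ♙ · ♕ ♔ ♙ ·│2
1│♖ ♘ ♗ · · ♗ ♘ ♖│1
  ─────────────────
  a b c d e f g h


a5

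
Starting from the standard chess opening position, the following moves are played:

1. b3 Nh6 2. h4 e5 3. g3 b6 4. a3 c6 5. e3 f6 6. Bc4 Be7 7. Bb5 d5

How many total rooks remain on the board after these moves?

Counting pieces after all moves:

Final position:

  a b c d e f g h
  ─────────────────
8│♜ ♞ ♝ ♛ ♚ · · ♜│8
7│♟ · · · ♝ · ♟ ♟│7
6│· ♟ ♟ · · ♟ · ♞│6
5│· ♗ · ♟ ♟ · · ·│5
4│· · · · · · · ♙│4
3│♙ ♙ · · ♙ · ♙ ·│3
2│· · ♙ ♙ · ♙ · ·│2
1│♖ ♘ ♗ ♕ ♔ · ♘ ♖│1
  ─────────────────
  a b c d e f g h


4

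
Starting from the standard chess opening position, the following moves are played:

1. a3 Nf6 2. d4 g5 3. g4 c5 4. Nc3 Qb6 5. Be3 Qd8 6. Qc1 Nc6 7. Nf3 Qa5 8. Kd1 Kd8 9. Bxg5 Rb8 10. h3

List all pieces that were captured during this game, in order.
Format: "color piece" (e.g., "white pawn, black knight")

Tracking captures:
  Bxg5: captured black pawn

black pawn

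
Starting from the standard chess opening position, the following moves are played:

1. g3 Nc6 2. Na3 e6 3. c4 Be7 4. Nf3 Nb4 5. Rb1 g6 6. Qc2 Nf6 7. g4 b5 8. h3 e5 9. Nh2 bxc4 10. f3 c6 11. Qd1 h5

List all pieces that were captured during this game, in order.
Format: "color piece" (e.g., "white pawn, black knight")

Tracking captures:
  bxc4: captured white pawn

white pawn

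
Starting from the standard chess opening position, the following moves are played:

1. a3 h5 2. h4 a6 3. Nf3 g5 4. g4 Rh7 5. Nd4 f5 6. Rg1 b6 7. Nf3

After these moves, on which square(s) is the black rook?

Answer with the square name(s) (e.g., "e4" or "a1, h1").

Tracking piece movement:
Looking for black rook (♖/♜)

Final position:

  a b c d e f g h
  ─────────────────
8│♜ ♞ ♝ ♛ ♚ ♝ ♞ ·│8
7│· · ♟ ♟ ♟ · · ♜│7
6│♟ ♟ · · · · · ·│6
5│· · · · · ♟ ♟ ♟│5
4│· · · · · · ♙ ♙│4
3│♙ · · · · ♘ · ·│3
2│· ♙ ♙ ♙ ♙ ♙ · ·│2
1│♖ ♘ ♗ ♕ ♔ ♗ ♖ ·│1
  ─────────────────
  a b c d e f g h


a8, h7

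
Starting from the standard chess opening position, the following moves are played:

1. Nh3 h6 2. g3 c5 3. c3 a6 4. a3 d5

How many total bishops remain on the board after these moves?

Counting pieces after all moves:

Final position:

  a b c d e f g h
  ─────────────────
8│♜ ♞ ♝ ♛ ♚ ♝ ♞ ♜│8
7│· ♟ · · ♟ ♟ ♟ ·│7
6│♟ · · · · · · ♟│6
5│· · ♟ ♟ · · · ·│5
4│· · · · · · · ·│4
3│♙ · ♙ · · · ♙ ♘│3
2│· ♙ · ♙ ♙ ♙ · ♙│2
1│♖ ♘ ♗ ♕ ♔ ♗ · ♖│1
  ─────────────────
  a b c d e f g h


4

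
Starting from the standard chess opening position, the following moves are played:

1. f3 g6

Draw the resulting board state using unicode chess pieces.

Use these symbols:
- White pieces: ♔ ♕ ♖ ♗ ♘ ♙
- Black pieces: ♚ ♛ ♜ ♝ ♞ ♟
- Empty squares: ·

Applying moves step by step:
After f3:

♜ ♞ ♝ ♛ ♚ ♝ ♞ ♜
♟ ♟ ♟ ♟ ♟ ♟ ♟ ♟
· · · · · · · ·
· · · · · · · ·
· · · · · · · ·
· · · · · ♙ · ·
♙ ♙ ♙ ♙ ♙ · ♙ ♙
♖ ♘ ♗ ♕ ♔ ♗ ♘ ♖


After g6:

♜ ♞ ♝ ♛ ♚ ♝ ♞ ♜
♟ ♟ ♟ ♟ ♟ ♟ · ♟
· · · · · · ♟ ·
· · · · · · · ·
· · · · · · · ·
· · · · · ♙ · ·
♙ ♙ ♙ ♙ ♙ · ♙ ♙
♖ ♘ ♗ ♕ ♔ ♗ ♘ ♖



  a b c d e f g h
  ─────────────────
8│♜ ♞ ♝ ♛ ♚ ♝ ♞ ♜│8
7│♟ ♟ ♟ ♟ ♟ ♟ · ♟│7
6│· · · · · · ♟ ·│6
5│· · · · · · · ·│5
4│· · · · · · · ·│4
3│· · · · · ♙ · ·│3
2│♙ ♙ ♙ ♙ ♙ · ♙ ♙│2
1│♖ ♘ ♗ ♕ ♔ ♗ ♘ ♖│1
  ─────────────────
  a b c d e f g h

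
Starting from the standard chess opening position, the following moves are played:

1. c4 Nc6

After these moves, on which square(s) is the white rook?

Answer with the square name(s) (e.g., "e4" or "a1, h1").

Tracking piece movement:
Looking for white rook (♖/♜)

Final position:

  a b c d e f g h
  ─────────────────
8│♜ · ♝ ♛ ♚ ♝ ♞ ♜│8
7│♟ ♟ ♟ ♟ ♟ ♟ ♟ ♟│7
6│· · ♞ · · · · ·│6
5│· · · · · · · ·│5
4│· · ♙ · · · · ·│4
3│· · · · · · · ·│3
2│♙ ♙ · ♙ ♙ ♙ ♙ ♙│2
1│♖ ♘ ♗ ♕ ♔ ♗ ♘ ♖│1
  ─────────────────
  a b c d e f g h


a1, h1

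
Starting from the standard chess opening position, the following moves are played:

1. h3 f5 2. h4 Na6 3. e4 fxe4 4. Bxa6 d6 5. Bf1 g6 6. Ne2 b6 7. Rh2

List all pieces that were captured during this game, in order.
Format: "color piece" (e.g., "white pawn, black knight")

Tracking captures:
  fxe4: captured white pawn
  Bxa6: captured black knight

white pawn, black knight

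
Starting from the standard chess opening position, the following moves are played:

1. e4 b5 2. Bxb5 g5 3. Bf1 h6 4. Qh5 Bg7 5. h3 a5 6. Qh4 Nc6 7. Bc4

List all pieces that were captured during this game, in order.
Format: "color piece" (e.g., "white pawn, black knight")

Tracking captures:
  Bxb5: captured black pawn

black pawn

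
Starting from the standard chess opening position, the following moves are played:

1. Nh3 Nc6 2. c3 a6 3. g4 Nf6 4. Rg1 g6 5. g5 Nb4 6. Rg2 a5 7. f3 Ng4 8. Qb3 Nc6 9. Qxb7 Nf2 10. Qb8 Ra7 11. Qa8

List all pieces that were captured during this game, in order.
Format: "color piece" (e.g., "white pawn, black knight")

Tracking captures:
  Qxb7: captured black pawn

black pawn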